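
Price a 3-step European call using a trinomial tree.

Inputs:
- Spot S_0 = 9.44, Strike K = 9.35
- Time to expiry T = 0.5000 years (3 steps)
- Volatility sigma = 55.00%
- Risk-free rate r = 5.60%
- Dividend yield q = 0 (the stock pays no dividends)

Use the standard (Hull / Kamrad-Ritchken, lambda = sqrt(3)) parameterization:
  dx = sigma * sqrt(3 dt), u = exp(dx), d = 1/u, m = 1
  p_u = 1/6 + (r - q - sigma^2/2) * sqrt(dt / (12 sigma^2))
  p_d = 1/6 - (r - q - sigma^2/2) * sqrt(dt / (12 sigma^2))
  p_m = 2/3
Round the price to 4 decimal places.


dt = T/N = 0.166667; dx = sigma*sqrt(3*dt) = 0.388909
u = exp(dx) = 1.475370; d = 1/u = 0.677796
p_u = 0.146257, p_m = 0.666667, p_d = 0.187076
Discount per step: exp(-r*dt) = 0.990710
Stock lattice S(k, j) with j the centered position index:
  k=0: S(0,+0) = 9.4400
  k=1: S(1,-1) = 6.3984; S(1,+0) = 9.4400; S(1,+1) = 13.9275
  k=2: S(2,-2) = 4.3368; S(2,-1) = 6.3984; S(2,+0) = 9.4400; S(2,+1) = 13.9275; S(2,+2) = 20.5482
  k=3: S(3,-3) = 2.9395; S(3,-2) = 4.3368; S(3,-1) = 6.3984; S(3,+0) = 9.4400; S(3,+1) = 13.9275; S(3,+2) = 20.5482; S(3,+3) = 30.3162
Terminal payoffs V(N, j) = max(S_T - K, 0):
  V(3,-3) = 0.000000; V(3,-2) = 0.000000; V(3,-1) = 0.000000; V(3,+0) = 0.090000; V(3,+1) = 4.577492; V(3,+2) = 11.198202; V(3,+3) = 20.966198
Backward induction: V(k, j) = exp(-r*dt) * [p_u * V(k+1, j+1) + p_m * V(k+1, j) + p_d * V(k+1, j-1)]
  V(2,-2) = exp(-r*dt) * [p_u*0.000000 + p_m*0.000000 + p_d*0.000000] = 0.000000
  V(2,-1) = exp(-r*dt) * [p_u*0.090000 + p_m*0.000000 + p_d*0.000000] = 0.013041
  V(2,+0) = exp(-r*dt) * [p_u*4.577492 + p_m*0.090000 + p_d*0.000000] = 0.722713
  V(2,+1) = exp(-r*dt) * [p_u*11.198202 + p_m*4.577492 + p_d*0.090000] = 4.662592
  V(2,+2) = exp(-r*dt) * [p_u*20.966198 + p_m*11.198202 + p_d*4.577492] = 11.282466
  V(1,-1) = exp(-r*dt) * [p_u*0.722713 + p_m*0.013041 + p_d*0.000000] = 0.113333
  V(1,+0) = exp(-r*dt) * [p_u*4.662592 + p_m*0.722713 + p_d*0.013041] = 1.155351
  V(1,+1) = exp(-r*dt) * [p_u*11.282466 + p_m*4.662592 + p_d*0.722713] = 4.848274
  V(0,+0) = exp(-r*dt) * [p_u*4.848274 + p_m*1.155351 + p_d*0.113333] = 1.486590

Answer: Price = V(0,0) = 1.4866


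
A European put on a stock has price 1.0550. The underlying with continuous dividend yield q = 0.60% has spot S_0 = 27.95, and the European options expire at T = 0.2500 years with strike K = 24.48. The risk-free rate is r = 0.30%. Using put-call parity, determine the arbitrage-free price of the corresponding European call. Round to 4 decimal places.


Put-call parity: C - P = S_0 * exp(-qT) - K * exp(-rT).
S_0 * exp(-qT) = 27.9500 * 0.99850112 = 27.90810643
K * exp(-rT) = 24.4800 * 0.99925028 = 24.46164688
C = P + S*exp(-qT) - K*exp(-rT)
C = 1.0550 + 27.90810643 - 24.46164688 = 4.5015

Answer: Call price = 4.5015


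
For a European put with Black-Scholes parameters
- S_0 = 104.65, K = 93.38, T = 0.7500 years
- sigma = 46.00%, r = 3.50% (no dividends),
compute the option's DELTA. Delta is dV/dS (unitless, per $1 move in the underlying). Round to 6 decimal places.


Answer: Delta = -0.290781

Derivation:
d1 = 0.5511040749; d2 = 0.1527323892
phi(d1) = 0.3427354597; exp(-qT) = 1.0000000000; exp(-rT) = 0.9740915363
N(-d1) = 0.2907811661
Delta = -exp(-qT) * N(-d1) = -1.0000000000 * 0.2907811661 = -0.290781


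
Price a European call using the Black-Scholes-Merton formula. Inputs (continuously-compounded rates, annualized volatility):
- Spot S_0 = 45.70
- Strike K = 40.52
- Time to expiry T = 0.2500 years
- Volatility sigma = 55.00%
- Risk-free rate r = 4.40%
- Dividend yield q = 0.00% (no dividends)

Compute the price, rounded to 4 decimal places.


d1 = (ln(S/K) + (r - q + 0.5*sigma^2) * T) / (sigma * sqrt(T)) = 0.61496407
d2 = d1 - sigma * sqrt(T) = 0.33996407
exp(-rT) = 0.98906028; exp(-qT) = 1.00000000
C = S_0 * exp(-qT) * N(d1) - K * exp(-rT) * N(d2)
N(d1) = 0.73071077; N(d2) = 0.63305821
C = 45.7000 * 1.00000000 * 0.73071077 - 40.5200 * 0.98906028 * 0.63305821 = 8.0226

Answer: Price = 8.0226


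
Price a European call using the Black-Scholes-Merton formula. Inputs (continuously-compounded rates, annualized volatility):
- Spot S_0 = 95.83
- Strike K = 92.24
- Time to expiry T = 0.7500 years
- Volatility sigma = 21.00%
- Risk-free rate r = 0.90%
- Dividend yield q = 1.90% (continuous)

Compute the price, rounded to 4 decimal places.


d1 = (ln(S/K) + (r - q + 0.5*sigma^2) * T) / (sigma * sqrt(T)) = 0.25963943
d2 = d1 - sigma * sqrt(T) = 0.07777410
exp(-rT) = 0.99327273; exp(-qT) = 0.98585105
C = S_0 * exp(-qT) * N(d1) - K * exp(-rT) * N(d2)
N(d1) = 0.60242904; N(d2) = 0.53099612
C = 95.8300 * 0.98585105 * 0.60242904 - 92.2400 * 0.99327273 * 0.53099612 = 8.2644

Answer: Price = 8.2644


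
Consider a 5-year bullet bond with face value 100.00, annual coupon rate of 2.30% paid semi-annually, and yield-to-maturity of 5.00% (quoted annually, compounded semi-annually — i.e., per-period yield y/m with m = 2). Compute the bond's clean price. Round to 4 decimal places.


Coupon per period c = face * coupon_rate / m = 1.150000
Periods per year m = 2; per-period yield y/m = 0.025000
Number of cashflows N = 10
Cashflows (t years, CF_t, discount factor 1/(1+y/m)^(m*t), PV):
  t = 0.5000: CF_t = 1.150000, DF = 0.975610, PV = 1.121951
  t = 1.0000: CF_t = 1.150000, DF = 0.951814, PV = 1.094587
  t = 1.5000: CF_t = 1.150000, DF = 0.928599, PV = 1.067889
  t = 2.0000: CF_t = 1.150000, DF = 0.905951, PV = 1.041843
  t = 2.5000: CF_t = 1.150000, DF = 0.883854, PV = 1.016432
  t = 3.0000: CF_t = 1.150000, DF = 0.862297, PV = 0.991641
  t = 3.5000: CF_t = 1.150000, DF = 0.841265, PV = 0.967455
  t = 4.0000: CF_t = 1.150000, DF = 0.820747, PV = 0.943859
  t = 4.5000: CF_t = 1.150000, DF = 0.800728, PV = 0.920838
  t = 5.0000: CF_t = 101.150000, DF = 0.781198, PV = 79.018218
Price P = sum_t PV_t = 88.184714

Answer: Price = 88.1847


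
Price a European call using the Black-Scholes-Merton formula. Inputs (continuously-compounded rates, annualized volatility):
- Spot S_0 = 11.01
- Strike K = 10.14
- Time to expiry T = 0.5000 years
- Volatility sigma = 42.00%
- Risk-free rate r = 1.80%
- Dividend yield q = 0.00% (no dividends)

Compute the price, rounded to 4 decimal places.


Answer: Price = 1.7812

Derivation:
d1 = (ln(S/K) + (r - q + 0.5*sigma^2) * T) / (sigma * sqrt(T)) = 0.45596923
d2 = d1 - sigma * sqrt(T) = 0.15898438
exp(-rT) = 0.99104038; exp(-qT) = 1.00000000
C = S_0 * exp(-qT) * N(d1) - K * exp(-rT) * N(d2)
N(d1) = 0.67579395; N(d2) = 0.56315941
C = 11.0100 * 1.00000000 * 0.67579395 - 10.1400 * 0.99104038 * 0.56315941 = 1.7812


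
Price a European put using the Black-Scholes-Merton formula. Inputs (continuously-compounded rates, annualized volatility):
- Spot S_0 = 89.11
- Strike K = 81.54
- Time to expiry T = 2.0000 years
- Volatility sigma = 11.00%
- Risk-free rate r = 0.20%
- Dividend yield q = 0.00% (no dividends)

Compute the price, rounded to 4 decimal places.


Answer: Price = 2.2416

Derivation:
d1 = (ln(S/K) + (r - q + 0.5*sigma^2) * T) / (sigma * sqrt(T)) = 0.67418045
d2 = d1 - sigma * sqrt(T) = 0.51861695
exp(-rT) = 0.99600799; exp(-qT) = 1.00000000
P = K * exp(-rT) * N(-d2) - S_0 * exp(-qT) * N(-d1)
N(-d1) = 0.25009830; N(-d2) = 0.30201394
P = 81.5400 * 0.99600799 * 0.30201394 - 89.1100 * 1.00000000 * 0.25009830 = 2.2416


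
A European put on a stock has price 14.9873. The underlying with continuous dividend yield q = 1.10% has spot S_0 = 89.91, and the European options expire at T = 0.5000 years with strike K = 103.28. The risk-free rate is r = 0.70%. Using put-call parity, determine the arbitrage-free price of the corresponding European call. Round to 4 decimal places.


Answer: Call price = 1.4850

Derivation:
Put-call parity: C - P = S_0 * exp(-qT) - K * exp(-rT).
S_0 * exp(-qT) = 89.9100 * 0.99451510 = 89.41685240
K * exp(-rT) = 103.2800 * 0.99650612 = 102.91915185
C = P + S*exp(-qT) - K*exp(-rT)
C = 14.9873 + 89.41685240 - 102.91915185 = 1.4850


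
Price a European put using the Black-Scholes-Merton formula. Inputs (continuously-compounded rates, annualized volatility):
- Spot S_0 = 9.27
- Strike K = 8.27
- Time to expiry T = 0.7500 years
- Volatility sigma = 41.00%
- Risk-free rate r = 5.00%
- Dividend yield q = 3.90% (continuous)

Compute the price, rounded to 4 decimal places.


d1 = (ln(S/K) + (r - q + 0.5*sigma^2) * T) / (sigma * sqrt(T)) = 0.52225238
d2 = d1 - sigma * sqrt(T) = 0.16718197
exp(-rT) = 0.96319442; exp(-qT) = 0.97117364
P = K * exp(-rT) * N(-d2) - S_0 * exp(-qT) * N(-d1)
N(-d1) = 0.30074731; N(-d2) = 0.43361344
P = 8.2700 * 0.96319442 * 0.43361344 - 9.2700 * 0.97117364 * 0.30074731 = 0.7464

Answer: Price = 0.7464


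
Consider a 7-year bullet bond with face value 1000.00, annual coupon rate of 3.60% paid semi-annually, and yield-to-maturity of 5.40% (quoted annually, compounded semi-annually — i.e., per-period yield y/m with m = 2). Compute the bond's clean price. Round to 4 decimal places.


Answer: Price = 896.2247

Derivation:
Coupon per period c = face * coupon_rate / m = 18.000000
Periods per year m = 2; per-period yield y/m = 0.027000
Number of cashflows N = 14
Cashflows (t years, CF_t, discount factor 1/(1+y/m)^(m*t), PV):
  t = 0.5000: CF_t = 18.000000, DF = 0.973710, PV = 17.526777
  t = 1.0000: CF_t = 18.000000, DF = 0.948111, PV = 17.065995
  t = 1.5000: CF_t = 18.000000, DF = 0.923185, PV = 16.617327
  t = 2.0000: CF_t = 18.000000, DF = 0.898914, PV = 16.180455
  t = 2.5000: CF_t = 18.000000, DF = 0.875282, PV = 15.755068
  t = 3.0000: CF_t = 18.000000, DF = 0.852270, PV = 15.340865
  t = 3.5000: CF_t = 18.000000, DF = 0.829864, PV = 14.937551
  t = 4.0000: CF_t = 18.000000, DF = 0.808047, PV = 14.544840
  t = 4.5000: CF_t = 18.000000, DF = 0.786803, PV = 14.162454
  t = 5.0000: CF_t = 18.000000, DF = 0.766118, PV = 13.790121
  t = 5.5000: CF_t = 18.000000, DF = 0.745976, PV = 13.427576
  t = 6.0000: CF_t = 18.000000, DF = 0.726365, PV = 13.074563
  t = 6.5000: CF_t = 18.000000, DF = 0.707268, PV = 12.730831
  t = 7.0000: CF_t = 1018.000000, DF = 0.688674, PV = 701.070298
Price P = sum_t PV_t = 896.224721


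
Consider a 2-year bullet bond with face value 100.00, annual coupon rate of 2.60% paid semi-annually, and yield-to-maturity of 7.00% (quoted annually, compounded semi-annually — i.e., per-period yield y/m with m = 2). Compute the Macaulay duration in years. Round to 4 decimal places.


Coupon per period c = face * coupon_rate / m = 1.300000
Periods per year m = 2; per-period yield y/m = 0.035000
Number of cashflows N = 4
Cashflows (t years, CF_t, discount factor 1/(1+y/m)^(m*t), PV):
  t = 0.5000: CF_t = 1.300000, DF = 0.966184, PV = 1.256039
  t = 1.0000: CF_t = 1.300000, DF = 0.933511, PV = 1.213564
  t = 1.5000: CF_t = 1.300000, DF = 0.901943, PV = 1.172526
  t = 2.0000: CF_t = 101.300000, DF = 0.871442, PV = 88.277098
Price P = sum_t PV_t = 91.919226
Macaulay numerator sum_t t * PV_t:
  t * PV_t at t = 0.5000: 0.628019
  t * PV_t at t = 1.0000: 1.213564
  t * PV_t at t = 1.5000: 1.758788
  t * PV_t at t = 2.0000: 176.554195
Macaulay duration D = (sum_t t * PV_t) / P = 180.154567 / 91.919226 = 1.959923

Answer: Macaulay duration = 1.9599 years


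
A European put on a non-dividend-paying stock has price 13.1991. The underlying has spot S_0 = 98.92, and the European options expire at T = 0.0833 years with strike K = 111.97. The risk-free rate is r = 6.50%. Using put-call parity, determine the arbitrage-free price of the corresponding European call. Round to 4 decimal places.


Answer: Call price = 0.7537

Derivation:
Put-call parity: C - P = S_0 * exp(-qT) - K * exp(-rT).
S_0 * exp(-qT) = 98.9200 * 1.00000000 = 98.92000000
K * exp(-rT) = 111.9700 * 0.99460013 = 111.36537678
C = P + S*exp(-qT) - K*exp(-rT)
C = 13.1991 + 98.92000000 - 111.36537678 = 0.7537


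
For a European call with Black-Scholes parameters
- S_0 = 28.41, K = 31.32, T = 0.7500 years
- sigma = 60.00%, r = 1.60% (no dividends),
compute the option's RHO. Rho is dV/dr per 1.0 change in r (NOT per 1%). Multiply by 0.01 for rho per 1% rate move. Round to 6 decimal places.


Answer: Rho = 7.790218

Derivation:
d1 = 0.0952326274; d2 = -0.4243826149
phi(d1) = 0.3971373216; exp(-qT) = 1.0000000000; exp(-rT) = 0.9880717129
N(d2) = 0.3356433987
Rho = K*T*exp(-rT)*N(d2) = 31.3200 * 0.7500 * 0.9880717129 * 0.3356433987 = 7.790218


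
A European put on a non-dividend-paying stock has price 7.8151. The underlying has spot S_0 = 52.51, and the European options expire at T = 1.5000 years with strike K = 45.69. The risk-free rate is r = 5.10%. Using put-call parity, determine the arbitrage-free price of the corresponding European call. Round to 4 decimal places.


Answer: Call price = 18.0000

Derivation:
Put-call parity: C - P = S_0 * exp(-qT) - K * exp(-rT).
S_0 * exp(-qT) = 52.5100 * 1.00000000 = 52.51000000
K * exp(-rT) = 45.6900 * 0.92635291 = 42.32506465
C = P + S*exp(-qT) - K*exp(-rT)
C = 7.8151 + 52.51000000 - 42.32506465 = 18.0000


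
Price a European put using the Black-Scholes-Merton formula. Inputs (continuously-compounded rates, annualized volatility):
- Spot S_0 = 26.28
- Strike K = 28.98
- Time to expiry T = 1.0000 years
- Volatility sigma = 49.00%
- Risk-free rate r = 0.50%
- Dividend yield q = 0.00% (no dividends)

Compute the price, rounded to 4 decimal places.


Answer: Price = 6.7047

Derivation:
d1 = (ln(S/K) + (r - q + 0.5*sigma^2) * T) / (sigma * sqrt(T)) = 0.05561685
d2 = d1 - sigma * sqrt(T) = -0.43438315
exp(-rT) = 0.99501248; exp(-qT) = 1.00000000
P = K * exp(-rT) * N(-d2) - S_0 * exp(-qT) * N(-d1)
N(-d1) = 0.47782352; N(-d2) = 0.66799488
P = 28.9800 * 0.99501248 * 0.66799488 - 26.2800 * 1.00000000 * 0.47782352 = 6.7047


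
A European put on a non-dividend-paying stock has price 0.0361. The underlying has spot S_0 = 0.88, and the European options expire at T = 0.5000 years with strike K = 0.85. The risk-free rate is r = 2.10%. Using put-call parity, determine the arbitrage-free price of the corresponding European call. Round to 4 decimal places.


Answer: Call price = 0.0750

Derivation:
Put-call parity: C - P = S_0 * exp(-qT) - K * exp(-rT).
S_0 * exp(-qT) = 0.8800 * 1.00000000 = 0.88000000
K * exp(-rT) = 0.8500 * 0.98955493 = 0.84112169
C = P + S*exp(-qT) - K*exp(-rT)
C = 0.0361 + 0.88000000 - 0.84112169 = 0.0750


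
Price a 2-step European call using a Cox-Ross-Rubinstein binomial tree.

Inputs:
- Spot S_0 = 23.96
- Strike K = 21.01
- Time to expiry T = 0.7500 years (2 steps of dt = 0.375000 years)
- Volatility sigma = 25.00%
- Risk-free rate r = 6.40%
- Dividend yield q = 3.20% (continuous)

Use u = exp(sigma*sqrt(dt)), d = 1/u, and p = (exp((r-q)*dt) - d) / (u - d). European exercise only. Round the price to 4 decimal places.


Answer: Price = V(0,0) = 4.1659

Derivation:
dt = T/N = 0.375000
u = exp(sigma*sqrt(dt)) = 1.165433; d = 1/u = 0.858050
p = (exp((r-q)*dt) - d) / (u - d) = 0.501076
Discount per step: exp(-r*dt) = 0.976286
Stock lattice S(k, i) with i counting down-moves:
  k=0: S(0,0) = 23.9600
  k=1: S(1,0) = 27.9238; S(1,1) = 20.5589
  k=2: S(2,0) = 32.5433; S(2,1) = 23.9600; S(2,2) = 17.6405
Terminal payoffs V(N, i) = max(S_T - K, 0):
  V(2,0) = 11.533316; V(2,1) = 2.950000; V(2,2) = 0.000000
Backward induction: V(k, i) = exp(-r*dt) * [p * V(k+1, i) + (1-p) * V(k+1, i+1)].
  V(1,0) = exp(-r*dt) * [p*11.533316 + (1-p)*2.950000] = 7.078941
  V(1,1) = exp(-r*dt) * [p*2.950000 + (1-p)*0.000000] = 1.443119
  V(0,0) = exp(-r*dt) * [p*7.078941 + (1-p)*1.443119] = 4.165901


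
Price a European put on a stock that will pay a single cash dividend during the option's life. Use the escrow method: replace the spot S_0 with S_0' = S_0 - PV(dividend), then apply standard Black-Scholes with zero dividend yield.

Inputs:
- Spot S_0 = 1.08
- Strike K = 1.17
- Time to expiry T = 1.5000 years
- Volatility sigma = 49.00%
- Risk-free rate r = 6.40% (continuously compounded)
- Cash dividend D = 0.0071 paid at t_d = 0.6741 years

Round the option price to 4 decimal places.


Answer: Price = 0.2468

Derivation:
PV(D) = D * exp(-r * t_d) = 0.0071 * 0.95777499 = 0.00680020
S_0' = S_0 - PV(D) = 1.0800 - 0.00680020 = 1.07319980
d1 = (ln(S_0'/K) + (r + sigma^2/2)*T) / (sigma*sqrt(T)) = 0.31612732
d2 = d1 - sigma*sqrt(T) = -0.28399767
exp(-rT) = 0.90846402
N(-d1) = 0.37595294; N(-d2) = 0.61179392
P = K * exp(-rT) * N(-d2) - S_0' * N(-d1) = 1.1700 * 0.90846402 * 0.61179392 - 1.07319980 * 0.37595294 = 0.2468


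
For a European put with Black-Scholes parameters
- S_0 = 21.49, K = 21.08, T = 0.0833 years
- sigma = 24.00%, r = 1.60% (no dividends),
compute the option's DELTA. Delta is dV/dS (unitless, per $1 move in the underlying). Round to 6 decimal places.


d1 = 0.3319681390; d2 = 0.2626999644
phi(d1) = 0.3775546488; exp(-qT) = 1.0000000000; exp(-rT) = 0.9986680878
N(-d1) = 0.3699566587
Delta = -exp(-qT) * N(-d1) = -1.0000000000 * 0.3699566587 = -0.369957

Answer: Delta = -0.369957


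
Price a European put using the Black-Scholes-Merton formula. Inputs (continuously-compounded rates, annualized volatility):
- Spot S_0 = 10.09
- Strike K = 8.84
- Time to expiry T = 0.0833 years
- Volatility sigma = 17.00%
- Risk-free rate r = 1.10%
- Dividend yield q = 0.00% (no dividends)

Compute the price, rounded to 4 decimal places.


Answer: Price = 0.0005

Derivation:
d1 = (ln(S/K) + (r - q + 0.5*sigma^2) * T) / (sigma * sqrt(T)) = 2.73877633
d2 = d1 - sigma * sqrt(T) = 2.68971137
exp(-rT) = 0.99908412; exp(-qT) = 1.00000000
P = K * exp(-rT) * N(-d2) - S_0 * exp(-qT) * N(-d1)
N(-d1) = 0.00308342; N(-d2) = 0.00357569
P = 8.8400 * 0.99908412 * 0.00357569 - 10.0900 * 1.00000000 * 0.00308342 = 0.0005


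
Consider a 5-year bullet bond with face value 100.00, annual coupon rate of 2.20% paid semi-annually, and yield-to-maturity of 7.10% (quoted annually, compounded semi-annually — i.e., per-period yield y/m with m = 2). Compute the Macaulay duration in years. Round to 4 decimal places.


Answer: Macaulay duration = 4.7259 years

Derivation:
Coupon per period c = face * coupon_rate / m = 1.100000
Periods per year m = 2; per-period yield y/m = 0.035500
Number of cashflows N = 10
Cashflows (t years, CF_t, discount factor 1/(1+y/m)^(m*t), PV):
  t = 0.5000: CF_t = 1.100000, DF = 0.965717, PV = 1.062289
  t = 1.0000: CF_t = 1.100000, DF = 0.932609, PV = 1.025870
  t = 1.5000: CF_t = 1.100000, DF = 0.900637, PV = 0.990700
  t = 2.0000: CF_t = 1.100000, DF = 0.869760, PV = 0.956736
  t = 2.5000: CF_t = 1.100000, DF = 0.839942, PV = 0.923937
  t = 3.0000: CF_t = 1.100000, DF = 0.811147, PV = 0.892261
  t = 3.5000: CF_t = 1.100000, DF = 0.783338, PV = 0.861672
  t = 4.0000: CF_t = 1.100000, DF = 0.756483, PV = 0.832131
  t = 4.5000: CF_t = 1.100000, DF = 0.730549, PV = 0.803603
  t = 5.0000: CF_t = 101.100000, DF = 0.705503, PV = 71.326370
Price P = sum_t PV_t = 79.675571
Macaulay numerator sum_t t * PV_t:
  t * PV_t at t = 0.5000: 0.531144
  t * PV_t at t = 1.0000: 1.025870
  t * PV_t at t = 1.5000: 1.486051
  t * PV_t at t = 2.0000: 1.913473
  t * PV_t at t = 2.5000: 2.309841
  t * PV_t at t = 3.0000: 2.676784
  t * PV_t at t = 3.5000: 3.015852
  t * PV_t at t = 4.0000: 3.328525
  t * PV_t at t = 4.5000: 3.616215
  t * PV_t at t = 5.0000: 356.631851
Macaulay duration D = (sum_t t * PV_t) / P = 376.535607 / 79.675571 = 4.725860


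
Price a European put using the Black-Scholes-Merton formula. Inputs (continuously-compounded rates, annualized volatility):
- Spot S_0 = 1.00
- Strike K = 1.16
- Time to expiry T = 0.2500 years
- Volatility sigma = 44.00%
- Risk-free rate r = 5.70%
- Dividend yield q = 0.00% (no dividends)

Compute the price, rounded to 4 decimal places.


d1 = (ln(S/K) + (r - q + 0.5*sigma^2) * T) / (sigma * sqrt(T)) = -0.49986366
d2 = d1 - sigma * sqrt(T) = -0.71986366
exp(-rT) = 0.98585105; exp(-qT) = 1.00000000
P = K * exp(-rT) * N(-d2) - S_0 * exp(-qT) * N(-d1)
N(-d1) = 0.69141446; N(-d2) = 0.76419553
P = 1.1600 * 0.98585105 * 0.76419553 - 1.0000 * 1.00000000 * 0.69141446 = 0.1825

Answer: Price = 0.1825


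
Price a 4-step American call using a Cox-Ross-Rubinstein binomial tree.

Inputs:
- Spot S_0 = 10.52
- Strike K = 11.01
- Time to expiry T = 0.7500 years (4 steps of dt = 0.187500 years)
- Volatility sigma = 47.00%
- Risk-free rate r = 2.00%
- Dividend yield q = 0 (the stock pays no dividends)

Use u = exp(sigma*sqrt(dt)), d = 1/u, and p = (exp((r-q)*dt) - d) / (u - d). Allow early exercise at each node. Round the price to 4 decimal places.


Answer: Price = V(0,0) = 1.5402

Derivation:
dt = T/N = 0.187500
u = exp(sigma*sqrt(dt)) = 1.225705; d = 1/u = 0.815857
p = (exp((r-q)*dt) - d) / (u - d) = 0.458463
Discount per step: exp(-r*dt) = 0.996257
Stock lattice S(k, i) with i counting down-moves:
  k=0: S(0,0) = 10.5200
  k=1: S(1,0) = 12.8944; S(1,1) = 8.5828
  k=2: S(2,0) = 15.8047; S(2,1) = 10.5200; S(2,2) = 7.0024
  k=3: S(3,0) = 19.3719; S(3,1) = 12.8944; S(3,2) = 8.5828; S(3,3) = 5.7129
  k=4: S(4,0) = 23.7443; S(4,1) = 15.8047; S(4,2) = 10.5200; S(4,3) = 7.0024; S(4,4) = 4.6609
Terminal payoffs V(N, i) = max(S_T - K, 0):
  V(4,0) = 12.734290; V(4,1) = 4.794744; V(4,2) = 0.000000; V(4,3) = 0.000000; V(4,4) = 0.000000
Backward induction: V(k, i) = exp(-r*dt) * [p * V(k+1, i) + (1-p) * V(k+1, i+1)]; then take max(V_cont, immediate exercise) for American.
  V(3,0) = exp(-r*dt) * [p*12.734290 + (1-p)*4.794744] = 8.403160; exercise = 8.361949; V(3,0) = max -> 8.403160
  V(3,1) = exp(-r*dt) * [p*4.794744 + (1-p)*0.000000] = 2.189984; exercise = 1.884414; V(3,1) = max -> 2.189984
  V(3,2) = exp(-r*dt) * [p*0.000000 + (1-p)*0.000000] = 0.000000; exercise = 0.000000; V(3,2) = max -> 0.000000
  V(3,3) = exp(-r*dt) * [p*0.000000 + (1-p)*0.000000] = 0.000000; exercise = 0.000000; V(3,3) = max -> 0.000000
  V(2,0) = exp(-r*dt) * [p*8.403160 + (1-p)*2.189984] = 5.019635; exercise = 4.794744; V(2,0) = max -> 5.019635
  V(2,1) = exp(-r*dt) * [p*2.189984 + (1-p)*0.000000] = 1.000268; exercise = 0.000000; V(2,1) = max -> 1.000268
  V(2,2) = exp(-r*dt) * [p*0.000000 + (1-p)*0.000000] = 0.000000; exercise = 0.000000; V(2,2) = max -> 0.000000
  V(1,0) = exp(-r*dt) * [p*5.019635 + (1-p)*1.000268] = 2.832357; exercise = 1.884414; V(1,0) = max -> 2.832357
  V(1,1) = exp(-r*dt) * [p*1.000268 + (1-p)*0.000000] = 0.456869; exercise = 0.000000; V(1,1) = max -> 0.456869
  V(0,0) = exp(-r*dt) * [p*2.832357 + (1-p)*0.456869] = 1.540156; exercise = 0.000000; V(0,0) = max -> 1.540156


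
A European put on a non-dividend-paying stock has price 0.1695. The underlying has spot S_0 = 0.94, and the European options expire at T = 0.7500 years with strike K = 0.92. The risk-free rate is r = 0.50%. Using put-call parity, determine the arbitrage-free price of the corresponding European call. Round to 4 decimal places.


Put-call parity: C - P = S_0 * exp(-qT) - K * exp(-rT).
S_0 * exp(-qT) = 0.9400 * 1.00000000 = 0.94000000
K * exp(-rT) = 0.9200 * 0.99625702 = 0.91655646
C = P + S*exp(-qT) - K*exp(-rT)
C = 0.1695 + 0.94000000 - 0.91655646 = 0.1929

Answer: Call price = 0.1929


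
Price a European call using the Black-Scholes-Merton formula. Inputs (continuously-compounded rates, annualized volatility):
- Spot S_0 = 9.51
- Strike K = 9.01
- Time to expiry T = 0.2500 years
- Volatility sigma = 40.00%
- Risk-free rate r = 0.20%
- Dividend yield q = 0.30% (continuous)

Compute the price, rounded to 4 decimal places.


d1 = (ln(S/K) + (r - q + 0.5*sigma^2) * T) / (sigma * sqrt(T)) = 0.36879402
d2 = d1 - sigma * sqrt(T) = 0.16879402
exp(-rT) = 0.99950012; exp(-qT) = 0.99925028
C = S_0 * exp(-qT) * N(d1) - K * exp(-rT) * N(d2)
N(d1) = 0.64385937; N(d2) = 0.56702067
C = 9.5100 * 0.99925028 * 0.64385937 - 9.0100 * 0.99950012 * 0.56702067 = 1.0122

Answer: Price = 1.0122


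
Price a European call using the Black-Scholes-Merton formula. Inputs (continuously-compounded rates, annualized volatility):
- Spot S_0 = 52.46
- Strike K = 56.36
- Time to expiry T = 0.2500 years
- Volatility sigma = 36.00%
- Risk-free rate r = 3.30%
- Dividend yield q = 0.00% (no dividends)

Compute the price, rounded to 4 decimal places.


Answer: Price = 2.4051

Derivation:
d1 = (ln(S/K) + (r - q + 0.5*sigma^2) * T) / (sigma * sqrt(T)) = -0.26254840
d2 = d1 - sigma * sqrt(T) = -0.44254840
exp(-rT) = 0.99178394; exp(-qT) = 1.00000000
C = S_0 * exp(-qT) * N(d1) - K * exp(-rT) * N(d2)
N(d1) = 0.39644934; N(d2) = 0.32904621
C = 52.4600 * 1.00000000 * 0.39644934 - 56.3600 * 0.99178394 * 0.32904621 = 2.4051


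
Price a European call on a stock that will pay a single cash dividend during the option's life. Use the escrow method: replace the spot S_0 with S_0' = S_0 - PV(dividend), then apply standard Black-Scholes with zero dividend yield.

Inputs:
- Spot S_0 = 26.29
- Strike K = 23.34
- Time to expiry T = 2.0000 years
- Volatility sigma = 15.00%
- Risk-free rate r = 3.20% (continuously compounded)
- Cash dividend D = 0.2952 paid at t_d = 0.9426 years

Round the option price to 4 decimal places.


PV(D) = D * exp(-r * t_d) = 0.2952 * 0.97028717 = 0.28642877
S_0' = S_0 - PV(D) = 26.2900 - 0.28642877 = 26.00357123
d1 = (ln(S_0'/K) + (r + sigma^2/2)*T) / (sigma*sqrt(T)) = 0.91718942
d2 = d1 - sigma*sqrt(T) = 0.70505738
exp(-rT) = 0.93800500
N(d1) = 0.82047830; N(d2) = 0.75961274
C = S_0' * N(d1) - K * exp(-rT) * N(d2) = 26.00357123 * 0.82047830 - 23.3400 * 0.93800500 * 0.75961274 = 4.7051

Answer: Price = 4.7051


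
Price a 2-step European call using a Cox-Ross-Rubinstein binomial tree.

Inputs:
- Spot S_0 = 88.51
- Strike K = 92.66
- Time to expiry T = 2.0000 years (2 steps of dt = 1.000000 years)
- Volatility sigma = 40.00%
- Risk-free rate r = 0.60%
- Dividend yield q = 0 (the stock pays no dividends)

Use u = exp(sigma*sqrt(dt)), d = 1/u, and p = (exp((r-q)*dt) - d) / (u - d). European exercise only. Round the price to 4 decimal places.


dt = T/N = 1.000000
u = exp(sigma*sqrt(dt)) = 1.491825; d = 1/u = 0.670320
p = (exp((r-q)*dt) - d) / (u - d) = 0.408638
Discount per step: exp(-r*dt) = 0.994018
Stock lattice S(k, i) with i counting down-moves:
  k=0: S(0,0) = 88.5100
  k=1: S(1,0) = 132.0414; S(1,1) = 59.3300
  k=2: S(2,0) = 196.9826; S(2,1) = 88.5100; S(2,2) = 39.7701
Terminal payoffs V(N, i) = max(S_T - K, 0):
  V(2,0) = 104.322628; V(2,1) = 0.000000; V(2,2) = 0.000000
Backward induction: V(k, i) = exp(-r*dt) * [p * V(k+1, i) + (1-p) * V(k+1, i+1)].
  V(1,0) = exp(-r*dt) * [p*104.322628 + (1-p)*0.000000] = 42.375171
  V(1,1) = exp(-r*dt) * [p*0.000000 + (1-p)*0.000000] = 0.000000
  V(0,0) = exp(-r*dt) * [p*42.375171 + (1-p)*0.000000] = 17.212518

Answer: Price = V(0,0) = 17.2125


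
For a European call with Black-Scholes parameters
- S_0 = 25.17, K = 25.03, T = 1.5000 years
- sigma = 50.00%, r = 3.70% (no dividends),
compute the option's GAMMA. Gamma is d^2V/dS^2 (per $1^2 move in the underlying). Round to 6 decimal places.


d1 = 0.4059256903; d2 = -0.2064467454
phi(d1) = 0.3673918218; exp(-qT) = 1.0000000000; exp(-rT) = 0.9460120237
Gamma = exp(-qT) * phi(d1) / (S * sigma * sqrt(T)) = 1.0000000000 * 0.3673918218 / (25.1700 * 0.5000 * 1.2247448714) = 0.023836

Answer: Gamma = 0.023836


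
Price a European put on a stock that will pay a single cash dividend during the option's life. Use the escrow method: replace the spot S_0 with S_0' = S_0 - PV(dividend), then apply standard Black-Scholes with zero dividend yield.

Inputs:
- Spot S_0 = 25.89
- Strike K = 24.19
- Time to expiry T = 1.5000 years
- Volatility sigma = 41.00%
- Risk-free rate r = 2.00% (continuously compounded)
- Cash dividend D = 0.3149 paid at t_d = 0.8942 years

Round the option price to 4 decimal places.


Answer: Price = 3.8791

Derivation:
PV(D) = D * exp(-r * t_d) = 0.3149 * 0.98227497 = 0.30931839
S_0' = S_0 - PV(D) = 25.8900 - 0.30931839 = 25.58068161
d1 = (ln(S_0'/K) + (r + sigma^2/2)*T) / (sigma*sqrt(T)) = 0.42213494
d2 = d1 - sigma*sqrt(T) = -0.08001046
exp(-rT) = 0.97044553
N(-d1) = 0.33646326; N(-d2) = 0.53188553
P = K * exp(-rT) * N(-d2) - S_0' * N(-d1) = 24.1900 * 0.97044553 * 0.53188553 - 25.58068161 * 0.33646326 = 3.8791


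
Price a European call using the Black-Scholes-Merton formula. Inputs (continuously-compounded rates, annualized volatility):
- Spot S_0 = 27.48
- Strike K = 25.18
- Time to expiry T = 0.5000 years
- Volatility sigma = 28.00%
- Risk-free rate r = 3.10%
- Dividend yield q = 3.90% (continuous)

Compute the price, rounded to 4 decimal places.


Answer: Price = 3.2961

Derivation:
d1 = (ln(S/K) + (r - q + 0.5*sigma^2) * T) / (sigma * sqrt(T)) = 0.52027118
d2 = d1 - sigma * sqrt(T) = 0.32228128
exp(-rT) = 0.98461951; exp(-qT) = 0.98068890
C = S_0 * exp(-qT) * N(d1) - K * exp(-rT) * N(d2)
N(d1) = 0.69856271; N(d2) = 0.62638019
C = 27.4800 * 0.98068890 * 0.69856271 - 25.1800 * 0.98461951 * 0.62638019 = 3.2961


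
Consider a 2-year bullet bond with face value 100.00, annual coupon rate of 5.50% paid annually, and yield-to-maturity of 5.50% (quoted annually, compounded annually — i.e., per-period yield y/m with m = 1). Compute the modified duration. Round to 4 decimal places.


Answer: Modified duration = 1.8463

Derivation:
Coupon per period c = face * coupon_rate / m = 5.500000
Periods per year m = 1; per-period yield y/m = 0.055000
Number of cashflows N = 2
Cashflows (t years, CF_t, discount factor 1/(1+y/m)^(m*t), PV):
  t = 1.0000: CF_t = 5.500000, DF = 0.947867, PV = 5.213270
  t = 2.0000: CF_t = 105.500000, DF = 0.898452, PV = 94.786730
Price P = sum_t PV_t = 100.000000
First compute Macaulay numerator sum_t t * PV_t:
  t * PV_t at t = 1.0000: 5.213270
  t * PV_t at t = 2.0000: 189.573460
Macaulay duration D = 194.786730 / 100.000000 = 1.947867
Modified duration = D / (1 + y/m) = 1.947867 / (1 + 0.055000) = 1.846320


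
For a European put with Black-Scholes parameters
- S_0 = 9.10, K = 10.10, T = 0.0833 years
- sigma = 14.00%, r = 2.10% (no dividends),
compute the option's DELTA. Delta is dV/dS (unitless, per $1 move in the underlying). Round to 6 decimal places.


Answer: Delta = -0.994079

Derivation:
d1 = -2.5168112454; d2 = -2.5572176805
phi(d1) = 0.0168045103; exp(-qT) = 1.0000000000; exp(-rT) = 0.9982522291
N(-d1) = 0.9940788874
Delta = -exp(-qT) * N(-d1) = -1.0000000000 * 0.9940788874 = -0.994079


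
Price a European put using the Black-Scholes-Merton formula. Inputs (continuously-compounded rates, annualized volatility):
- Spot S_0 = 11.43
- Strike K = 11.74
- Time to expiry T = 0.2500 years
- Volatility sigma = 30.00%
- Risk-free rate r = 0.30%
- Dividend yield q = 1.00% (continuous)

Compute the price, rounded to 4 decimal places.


d1 = (ln(S/K) + (r - q + 0.5*sigma^2) * T) / (sigma * sqrt(T)) = -0.11506891
d2 = d1 - sigma * sqrt(T) = -0.26506891
exp(-rT) = 0.99925028; exp(-qT) = 0.99750312
P = K * exp(-rT) * N(-d2) - S_0 * exp(-qT) * N(-d1)
N(-d1) = 0.54580475; N(-d2) = 0.60452181
P = 11.7400 * 0.99925028 * 0.60452181 - 11.4300 * 0.99750312 * 0.54580475 = 0.8688

Answer: Price = 0.8688


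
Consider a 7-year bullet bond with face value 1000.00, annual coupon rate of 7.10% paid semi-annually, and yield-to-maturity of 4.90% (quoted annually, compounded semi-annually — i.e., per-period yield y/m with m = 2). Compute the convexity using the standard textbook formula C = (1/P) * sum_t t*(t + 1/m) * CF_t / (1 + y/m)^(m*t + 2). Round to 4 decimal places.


Coupon per period c = face * coupon_rate / m = 35.500000
Periods per year m = 2; per-period yield y/m = 0.024500
Number of cashflows N = 14
Cashflows (t years, CF_t, discount factor 1/(1+y/m)^(m*t), PV):
  t = 0.5000: CF_t = 35.500000, DF = 0.976086, PV = 34.651049
  t = 1.0000: CF_t = 35.500000, DF = 0.952744, PV = 33.822400
  t = 1.5000: CF_t = 35.500000, DF = 0.929960, PV = 33.013568
  t = 2.0000: CF_t = 35.500000, DF = 0.907721, PV = 32.224078
  t = 2.5000: CF_t = 35.500000, DF = 0.886013, PV = 31.453468
  t = 3.0000: CF_t = 35.500000, DF = 0.864825, PV = 30.701287
  t = 3.5000: CF_t = 35.500000, DF = 0.844143, PV = 29.967093
  t = 4.0000: CF_t = 35.500000, DF = 0.823957, PV = 29.250457
  t = 4.5000: CF_t = 35.500000, DF = 0.804252, PV = 28.550958
  t = 5.0000: CF_t = 35.500000, DF = 0.785019, PV = 27.868188
  t = 5.5000: CF_t = 35.500000, DF = 0.766246, PV = 27.201745
  t = 6.0000: CF_t = 35.500000, DF = 0.747922, PV = 26.551240
  t = 6.5000: CF_t = 35.500000, DF = 0.730036, PV = 25.916290
  t = 7.0000: CF_t = 1035.500000, DF = 0.712578, PV = 737.874709
Price P = sum_t PV_t = 1129.046530
Convexity numerator sum_t t*(t + 1/m) * CF_t / (1+y/m)^(m*t + 2):
  t = 0.5000: term = 16.506784
  t = 1.0000: term = 48.336117
  t = 1.5000: term = 94.360405
  t = 2.0000: term = 153.506433
  t = 2.5000: term = 224.753197
  t = 3.0000: term = 307.129795
  t = 3.5000: term = 399.713415
  t = 4.0000: term = 501.627377
  t = 4.5000: term = 612.039260
  t = 5.0000: term = 730.159086
  t = 5.5000: term = 855.237583
  t = 6.0000: term = 986.564495
  t = 6.5000: term = 1123.466970
  t = 7.0000: term = 36907.786768
Convexity = (1/P) * sum = 42961.187684 / 1129.046530 = 38.050857

Answer: Convexity = 38.0509


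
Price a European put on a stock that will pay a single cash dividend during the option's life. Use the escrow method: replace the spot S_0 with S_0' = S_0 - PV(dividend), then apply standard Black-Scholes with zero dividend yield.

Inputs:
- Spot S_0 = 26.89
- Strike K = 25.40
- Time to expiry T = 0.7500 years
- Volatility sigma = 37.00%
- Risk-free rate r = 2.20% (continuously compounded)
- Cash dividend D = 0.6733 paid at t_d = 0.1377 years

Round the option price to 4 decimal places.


Answer: Price = 2.6781

Derivation:
PV(D) = D * exp(-r * t_d) = 0.6733 * 0.99697518 = 0.67126339
S_0' = S_0 - PV(D) = 26.8900 - 0.67126339 = 26.21873661
d1 = (ln(S_0'/K) + (r + sigma^2/2)*T) / (sigma*sqrt(T)) = 0.31071624
d2 = d1 - sigma*sqrt(T) = -0.00971316
exp(-rT) = 0.98363538
N(-d1) = 0.37800817; N(-d2) = 0.50387493
P = K * exp(-rT) * N(-d2) - S_0' * N(-d1) = 25.4000 * 0.98363538 * 0.50387493 - 26.21873661 * 0.37800817 = 2.6781


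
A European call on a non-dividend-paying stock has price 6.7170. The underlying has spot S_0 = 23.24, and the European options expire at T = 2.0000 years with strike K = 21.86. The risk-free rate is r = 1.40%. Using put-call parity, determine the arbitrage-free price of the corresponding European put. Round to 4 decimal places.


Put-call parity: C - P = S_0 * exp(-qT) - K * exp(-rT).
S_0 * exp(-qT) = 23.2400 * 1.00000000 = 23.24000000
K * exp(-rT) = 21.8600 * 0.97238837 = 21.25640970
P = C - S*exp(-qT) + K*exp(-rT)
P = 6.7170 - 23.24000000 + 21.25640970 = 4.7334

Answer: Put price = 4.7334


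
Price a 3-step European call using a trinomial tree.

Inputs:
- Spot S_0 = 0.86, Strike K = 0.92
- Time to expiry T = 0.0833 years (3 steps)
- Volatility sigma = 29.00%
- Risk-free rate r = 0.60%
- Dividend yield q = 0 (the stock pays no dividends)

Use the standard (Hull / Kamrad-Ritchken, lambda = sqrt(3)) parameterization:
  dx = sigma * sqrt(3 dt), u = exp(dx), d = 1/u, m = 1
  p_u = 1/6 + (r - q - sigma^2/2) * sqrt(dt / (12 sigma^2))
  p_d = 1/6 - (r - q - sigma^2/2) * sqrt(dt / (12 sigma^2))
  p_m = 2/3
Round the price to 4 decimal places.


Answer: Price = V(0,0) = 0.0092

Derivation:
dt = T/N = 0.027767; dx = sigma*sqrt(3*dt) = 0.083699
u = exp(dx) = 1.087302; d = 1/u = 0.919708
p_u = 0.160687, p_m = 0.666667, p_d = 0.172646
Discount per step: exp(-r*dt) = 0.999833
Stock lattice S(k, j) with j the centered position index:
  k=0: S(0,+0) = 0.8600
  k=1: S(1,-1) = 0.7909; S(1,+0) = 0.8600; S(1,+1) = 0.9351
  k=2: S(2,-2) = 0.7274; S(2,-1) = 0.7909; S(2,+0) = 0.8600; S(2,+1) = 0.9351; S(2,+2) = 1.0167
  k=3: S(3,-3) = 0.6690; S(3,-2) = 0.7274; S(3,-1) = 0.7909; S(3,+0) = 0.8600; S(3,+1) = 0.9351; S(3,+2) = 1.0167; S(3,+3) = 1.1055
Terminal payoffs V(N, j) = max(S_T - K, 0):
  V(3,-3) = 0.000000; V(3,-2) = 0.000000; V(3,-1) = 0.000000; V(3,+0) = 0.000000; V(3,+1) = 0.015079; V(3,+2) = 0.096713; V(3,+3) = 0.185474
Backward induction: V(k, j) = exp(-r*dt) * [p_u * V(k+1, j+1) + p_m * V(k+1, j) + p_d * V(k+1, j-1)]
  V(2,-2) = exp(-r*dt) * [p_u*0.000000 + p_m*0.000000 + p_d*0.000000] = 0.000000
  V(2,-1) = exp(-r*dt) * [p_u*0.000000 + p_m*0.000000 + p_d*0.000000] = 0.000000
  V(2,+0) = exp(-r*dt) * [p_u*0.015079 + p_m*0.000000 + p_d*0.000000] = 0.002423
  V(2,+1) = exp(-r*dt) * [p_u*0.096713 + p_m*0.015079 + p_d*0.000000] = 0.025589
  V(2,+2) = exp(-r*dt) * [p_u*0.185474 + p_m*0.096713 + p_d*0.015079] = 0.096866
  V(1,-1) = exp(-r*dt) * [p_u*0.002423 + p_m*0.000000 + p_d*0.000000] = 0.000389
  V(1,+0) = exp(-r*dt) * [p_u*0.025589 + p_m*0.002423 + p_d*0.000000] = 0.005726
  V(1,+1) = exp(-r*dt) * [p_u*0.096866 + p_m*0.025589 + p_d*0.002423] = 0.033037
  V(0,+0) = exp(-r*dt) * [p_u*0.033037 + p_m*0.005726 + p_d*0.000389] = 0.009192


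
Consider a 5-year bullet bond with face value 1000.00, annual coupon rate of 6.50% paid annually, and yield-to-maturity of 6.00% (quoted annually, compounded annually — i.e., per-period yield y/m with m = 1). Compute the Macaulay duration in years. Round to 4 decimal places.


Answer: Macaulay duration = 4.4325 years

Derivation:
Coupon per period c = face * coupon_rate / m = 65.000000
Periods per year m = 1; per-period yield y/m = 0.060000
Number of cashflows N = 5
Cashflows (t years, CF_t, discount factor 1/(1+y/m)^(m*t), PV):
  t = 1.0000: CF_t = 65.000000, DF = 0.943396, PV = 61.320755
  t = 2.0000: CF_t = 65.000000, DF = 0.889996, PV = 57.849769
  t = 3.0000: CF_t = 65.000000, DF = 0.839619, PV = 54.575253
  t = 4.0000: CF_t = 65.000000, DF = 0.792094, PV = 51.486088
  t = 5.0000: CF_t = 1065.000000, DF = 0.747258, PV = 795.829954
Price P = sum_t PV_t = 1021.061819
Macaulay numerator sum_t t * PV_t:
  t * PV_t at t = 1.0000: 61.320755
  t * PV_t at t = 2.0000: 115.699537
  t * PV_t at t = 3.0000: 163.725760
  t * PV_t at t = 4.0000: 205.944352
  t * PV_t at t = 5.0000: 3979.149771
Macaulay duration D = (sum_t t * PV_t) / P = 4525.840175 / 1021.061819 = 4.432484


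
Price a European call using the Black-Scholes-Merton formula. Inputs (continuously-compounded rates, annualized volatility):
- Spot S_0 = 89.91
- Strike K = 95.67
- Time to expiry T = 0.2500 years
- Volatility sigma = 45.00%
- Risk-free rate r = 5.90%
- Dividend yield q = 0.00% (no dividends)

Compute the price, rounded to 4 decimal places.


d1 = (ln(S/K) + (r - q + 0.5*sigma^2) * T) / (sigma * sqrt(T)) = -0.09792489
d2 = d1 - sigma * sqrt(T) = -0.32292489
exp(-rT) = 0.98535825; exp(-qT) = 1.00000000
C = S_0 * exp(-qT) * N(d1) - K * exp(-rT) * N(d2)
N(d1) = 0.46099597; N(d2) = 0.37337606
C = 89.9100 * 1.00000000 * 0.46099597 - 95.6700 * 0.98535825 * 0.37337606 = 6.2503

Answer: Price = 6.2503


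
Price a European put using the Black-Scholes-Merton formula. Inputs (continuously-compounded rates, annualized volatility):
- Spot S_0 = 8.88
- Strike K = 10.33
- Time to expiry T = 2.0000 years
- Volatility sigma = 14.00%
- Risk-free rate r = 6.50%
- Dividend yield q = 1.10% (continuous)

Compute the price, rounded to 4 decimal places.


d1 = (ln(S/K) + (r - q + 0.5*sigma^2) * T) / (sigma * sqrt(T)) = -0.11945421
d2 = d1 - sigma * sqrt(T) = -0.31744410
exp(-rT) = 0.87809543; exp(-qT) = 0.97824024
P = K * exp(-rT) * N(-d2) - S_0 * exp(-qT) * N(-d1)
N(-d1) = 0.54754224; N(-d2) = 0.62454668
P = 10.3300 * 0.87809543 * 0.62454668 - 8.8800 * 0.97824024 * 0.54754224 = 0.9087

Answer: Price = 0.9087


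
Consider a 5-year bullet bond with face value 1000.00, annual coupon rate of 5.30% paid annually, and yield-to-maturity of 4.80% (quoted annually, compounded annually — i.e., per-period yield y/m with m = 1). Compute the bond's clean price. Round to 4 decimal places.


Coupon per period c = face * coupon_rate / m = 53.000000
Periods per year m = 1; per-period yield y/m = 0.048000
Number of cashflows N = 5
Cashflows (t years, CF_t, discount factor 1/(1+y/m)^(m*t), PV):
  t = 1.0000: CF_t = 53.000000, DF = 0.954198, PV = 50.572519
  t = 2.0000: CF_t = 53.000000, DF = 0.910495, PV = 48.256220
  t = 3.0000: CF_t = 53.000000, DF = 0.868793, PV = 46.046012
  t = 4.0000: CF_t = 53.000000, DF = 0.829001, PV = 43.937034
  t = 5.0000: CF_t = 1053.000000, DF = 0.791031, PV = 832.955803
Price P = sum_t PV_t = 1021.767588

Answer: Price = 1021.7676


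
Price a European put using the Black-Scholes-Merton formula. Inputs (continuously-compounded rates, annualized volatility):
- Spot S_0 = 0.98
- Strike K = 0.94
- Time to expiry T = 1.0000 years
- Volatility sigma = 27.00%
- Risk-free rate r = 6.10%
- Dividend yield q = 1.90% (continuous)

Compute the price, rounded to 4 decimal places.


d1 = (ln(S/K) + (r - q + 0.5*sigma^2) * T) / (sigma * sqrt(T)) = 0.44489888
d2 = d1 - sigma * sqrt(T) = 0.17489888
exp(-rT) = 0.94082324; exp(-qT) = 0.98117936
P = K * exp(-rT) * N(-d2) - S_0 * exp(-qT) * N(-d1)
N(-d1) = 0.32819642; N(-d2) = 0.43057955
P = 0.9400 * 0.94082324 * 0.43057955 - 0.9800 * 0.98117936 * 0.32819642 = 0.0652

Answer: Price = 0.0652
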